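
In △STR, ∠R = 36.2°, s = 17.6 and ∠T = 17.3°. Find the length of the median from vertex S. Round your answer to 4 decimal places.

5.2308

The third angle is ∠S = 180° − ∠T − ∠R = 126.50°.
Law of sines: t = s·sin T/sin S ≈ 6.5109.
Law of sines: r = s·sin R/sin S ≈ 12.931.
Median from S: ½√(2·t² + 2·r² − s²) ≈ 5.2308.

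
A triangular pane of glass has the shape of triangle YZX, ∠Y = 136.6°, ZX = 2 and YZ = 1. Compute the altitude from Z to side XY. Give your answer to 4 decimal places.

h_Z ≈ 0.6871

Law of sines: sin X = YZ·sin Y/ZX ≈ 0.34354.
Since ZX ≥ YZ, only the acute value applies: ∠X ≈ 20.09°.
Then ∠Z = 180° − ∠Y − ∠X ≈ 23.31°.
Law of sines gives XY = ZX·sin Z/sin Y ≈ 1.1517.
Area = ½·ZX·YZ·sin Z ≈ 0.39566.
The altitude from Z has length 2·area/XY ≈ 0.68709.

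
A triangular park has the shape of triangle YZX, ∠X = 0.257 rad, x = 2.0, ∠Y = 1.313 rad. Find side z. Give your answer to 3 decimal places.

7.868

The third angle is ∠Z = π − ∠X − ∠Y = 1.572 rad.
Law of sines: z = x·sin Z/sin X ≈ 7.8684.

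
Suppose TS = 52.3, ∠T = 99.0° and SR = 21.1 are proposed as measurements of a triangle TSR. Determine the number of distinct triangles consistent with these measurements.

TS·sin T = 52.3·sin(99.0°) ≈ 51.66.
Since ∠T is not acute, a triangle exists only if SR > TS; here SR ≤ TS, so there is no triangle.

0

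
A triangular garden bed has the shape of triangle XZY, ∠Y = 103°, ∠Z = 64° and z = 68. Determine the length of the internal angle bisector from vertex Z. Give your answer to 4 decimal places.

The third angle is ∠X = 180° − ∠Z − ∠Y = 13.00°.
Law of sines: x = z·sin X/sin Z ≈ 17.019.
Law of sines: y = z·sin Y/sin Z ≈ 73.718.
The bisector from Z has length 2·y·x·cos(∠Z/2)/(y+x) ≈ 23.452.

t_Z ≈ 23.4518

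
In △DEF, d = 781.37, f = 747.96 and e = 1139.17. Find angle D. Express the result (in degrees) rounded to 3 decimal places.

∠D ≈ 42.985°

By the law of cosines, cos D = (e² + f² − d²) / (2·e·f) ≈ 0.73153, so ∠D ≈ 42.98°.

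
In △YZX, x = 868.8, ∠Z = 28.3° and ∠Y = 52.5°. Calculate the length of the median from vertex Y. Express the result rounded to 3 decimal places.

m_Y ≈ 585.295

The third angle is ∠X = 180° − ∠Y − ∠Z = 99.20°.
Law of sines: y = x·sin Y/sin X ≈ 698.25.
Law of sines: z = x·sin Z/sin X ≈ 417.26.
Median from Y: ½√(2·z² + 2·x² − y²) ≈ 585.3.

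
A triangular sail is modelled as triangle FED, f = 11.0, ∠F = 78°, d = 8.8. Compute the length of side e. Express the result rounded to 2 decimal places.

Law of sines: sin D = d·sin F/f ≈ 0.78252.
Since f ≥ d, only the acute value applies: ∠D ≈ 51.49°.
Then ∠E = 180° − ∠F − ∠D ≈ 50.51°.
Law of sines gives e = f·sin E/sin F ≈ 8.6785.

8.68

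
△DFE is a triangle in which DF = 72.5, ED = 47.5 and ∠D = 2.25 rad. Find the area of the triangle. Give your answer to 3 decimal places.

Area = ½·ED·DF·sin D ≈ 1339.7.

area ≈ 1339.745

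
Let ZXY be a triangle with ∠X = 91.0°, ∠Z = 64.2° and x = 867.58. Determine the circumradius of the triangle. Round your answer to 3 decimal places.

The third angle is ∠Y = 180° − ∠Z − ∠X = 24.80°.
Law of sines: z = x·sin Z/sin X ≈ 781.22.
Law of sines: y = x·sin Y/sin X ≈ 363.96.
Circumradius = x/(2 sin X) ≈ 433.86.

R ≈ 433.856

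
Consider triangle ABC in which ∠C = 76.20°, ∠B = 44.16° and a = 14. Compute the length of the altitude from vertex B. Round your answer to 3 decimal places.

h_B ≈ 13.596

The third angle is ∠A = 180° − ∠B − ∠C = 59.64°.
Law of sines: b = a·sin B/sin A ≈ 11.303.
Law of sines: c = a·sin C/sin A ≈ 15.757.
Area = ½·a·b·sin C ≈ 76.84.
The altitude from B has length 2·area/b ≈ 13.596.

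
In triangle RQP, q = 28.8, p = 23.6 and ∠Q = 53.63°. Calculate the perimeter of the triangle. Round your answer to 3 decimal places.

Law of sines: sin P = p·sin Q/q ≈ 0.65982.
Since q ≥ p, only the acute value applies: ∠P ≈ 41.29°.
Then ∠R = 180° − ∠Q − ∠P ≈ 85.08°.
Law of sines gives r = q·sin R/sin Q ≈ 35.636.
Semiperimeter s = (35.636+28.8+23.6)/2 = 44.018.
Perimeter = 35.636 + 28.8 + 23.6 = 88.036.

perimeter ≈ 88.036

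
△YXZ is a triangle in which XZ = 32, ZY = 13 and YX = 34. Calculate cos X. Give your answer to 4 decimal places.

By the law of cosines, cos X = (YX² + XZ² − ZY²) / (2·YX·XZ) ≈ 0.92417, so ∠X ≈ 22.46°.

0.9242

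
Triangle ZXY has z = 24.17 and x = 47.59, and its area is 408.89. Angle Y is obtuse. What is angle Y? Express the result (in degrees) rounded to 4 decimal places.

From area = ½·z·x·sin Y, we get sin Y = 2·area/(z·x) ≈ 0.71096.
Taking the obtuse solution, ∠Y ≈ 134.69°.

134.6871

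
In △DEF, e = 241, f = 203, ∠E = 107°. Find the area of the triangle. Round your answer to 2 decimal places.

area ≈ 8100.86

Law of sines: sin F = f·sin E/e ≈ 0.80552.
Since e ≥ f, only the acute value applies: ∠F ≈ 53.66°.
Then ∠D = 180° − ∠E − ∠F ≈ 19.34°.
Law of sines gives d = e·sin D/sin E ≈ 83.458.
Area = ½·e·f·sin D ≈ 8100.9.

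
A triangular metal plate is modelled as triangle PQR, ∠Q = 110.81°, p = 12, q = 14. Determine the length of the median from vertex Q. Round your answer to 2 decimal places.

Law of sines: sin P = p·sin Q/q ≈ 0.80123.
Since q ≥ p, only the acute value applies: ∠P ≈ 53.25°.
Then ∠R = 180° − ∠Q − ∠P ≈ 15.94°.
Law of sines gives r = q·sin R/sin Q ≈ 4.1138.
Median from Q: ½√(2·r² + 2·p² − q²) ≈ 5.6091.

m_Q ≈ 5.61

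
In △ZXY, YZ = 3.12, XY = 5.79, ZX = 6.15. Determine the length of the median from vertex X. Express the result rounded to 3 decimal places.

Median from X: ½√(2·ZX² + 2·XY² − YZ²) ≈ 5.7654.

5.765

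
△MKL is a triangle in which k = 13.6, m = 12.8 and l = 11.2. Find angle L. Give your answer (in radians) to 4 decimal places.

0.8743

By the law of cosines, cos L = (m² + k² − l²) / (2·m·k) ≈ 0.64154, so ∠L ≈ 0.8743 rad.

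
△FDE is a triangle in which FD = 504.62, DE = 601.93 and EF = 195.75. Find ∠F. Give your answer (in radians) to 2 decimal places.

By the law of cosines, cos F = (EF² + FD² − DE²) / (2·EF·FD) ≈ -0.35109, so ∠F ≈ 1.9295 rad.

∠F ≈ 1.93 rad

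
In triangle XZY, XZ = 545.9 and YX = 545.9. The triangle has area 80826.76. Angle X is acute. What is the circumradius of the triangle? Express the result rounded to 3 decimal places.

284.563

From area = ½·YX·XZ·sin X, we get sin X = 2·area/(YX·XZ) ≈ 0.54245.
Taking the acute solution, ∠X ≈ 32.85°.
Law of cosines then gives ZY ≈ 308.72.
Circumradius = ZY/(2 sin X) ≈ 284.56.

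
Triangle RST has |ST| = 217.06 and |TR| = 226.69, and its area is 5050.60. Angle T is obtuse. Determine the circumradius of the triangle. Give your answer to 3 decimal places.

1075.038

From area = ½·|ST|·|TR|·sin T, we get sin T = 2·area/(|ST|·|TR|) ≈ 0.20529.
Taking the obtuse solution, ∠T ≈ 168.15°.
Law of cosines then gives |RS| ≈ 441.38.
Circumradius = |RS|/(2 sin T) ≈ 1075.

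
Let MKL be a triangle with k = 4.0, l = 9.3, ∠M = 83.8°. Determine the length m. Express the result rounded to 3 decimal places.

By the law of cosines, m² = k² + l² − 2·k·l·cos M = 94.455, so m ≈ 9.7188.

9.719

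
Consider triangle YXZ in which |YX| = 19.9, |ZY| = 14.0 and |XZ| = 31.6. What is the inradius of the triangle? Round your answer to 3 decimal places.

2.909

Semiperimeter s = (31.6 + 14 + 19.9)/2 = 32.75.
Heron's formula: area = √(32.75·1.15·18.75·12.85) ≈ 95.259.
Inradius = area/s = 95.259/32.75 ≈ 2.9087.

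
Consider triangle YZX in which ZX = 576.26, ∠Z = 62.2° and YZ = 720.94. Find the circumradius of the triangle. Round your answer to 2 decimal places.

By the law of cosines, XY² = YZ² + ZX² − 2·YZ·ZX·cos Z = 4.6431e+05, so XY ≈ 681.4.
Area = ½·YZ·ZX·sin Z ≈ 1.8375e+05.
Circumradius = XY/(2 sin Z) ≈ 385.16.

R ≈ 385.16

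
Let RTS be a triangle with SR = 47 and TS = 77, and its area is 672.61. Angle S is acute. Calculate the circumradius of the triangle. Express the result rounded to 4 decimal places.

From area = ½·TS·SR·sin S, we get sin S = 2·area/(TS·SR) ≈ 0.37171.
Taking the acute solution, ∠S ≈ 21.82°.
Law of cosines then gives RT ≈ 37.664.
Circumradius = RT/(2 sin S) ≈ 50.664.

50.6637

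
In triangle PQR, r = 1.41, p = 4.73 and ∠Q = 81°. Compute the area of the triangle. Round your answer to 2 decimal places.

area ≈ 3.29

Area = ½·r·p·sin Q ≈ 3.2936.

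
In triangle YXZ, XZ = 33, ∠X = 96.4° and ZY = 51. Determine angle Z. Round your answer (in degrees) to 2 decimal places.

Law of sines: sin Y = XZ·sin X/ZY ≈ 0.64303.
Since ZY ≥ XZ, only the acute value applies: ∠Y ≈ 40.02°.
Then ∠Z = 180° − ∠X − ∠Y ≈ 43.58°.

∠Z ≈ 43.58°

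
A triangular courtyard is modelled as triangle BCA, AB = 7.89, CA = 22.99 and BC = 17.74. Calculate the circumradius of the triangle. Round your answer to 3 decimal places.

13.673

By the law of cosines, cos B = (AB² + BC² − CA²) / (2·AB·BC) ≈ -0.54148, so ∠B ≈ 122.78°.
Circumradius = CA/(2 sin B) ≈ 13.673.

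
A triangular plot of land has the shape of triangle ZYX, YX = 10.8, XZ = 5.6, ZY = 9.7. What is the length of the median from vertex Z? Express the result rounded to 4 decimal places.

Median from Z: ½√(2·XZ² + 2·ZY² − YX²) ≈ 5.7935.

m_Z ≈ 5.7935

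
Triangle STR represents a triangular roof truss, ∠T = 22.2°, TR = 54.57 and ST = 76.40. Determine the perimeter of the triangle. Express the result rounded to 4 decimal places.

perimeter ≈ 164.0557

By the law of cosines, RS² = ST² + TR² − 2·ST·TR·cos T = 1094.7, so RS ≈ 33.086.
Semiperimeter s = (54.57+33.086+76.4)/2 = 82.028.
Perimeter = 54.57 + 33.086 + 76.4 = 164.06.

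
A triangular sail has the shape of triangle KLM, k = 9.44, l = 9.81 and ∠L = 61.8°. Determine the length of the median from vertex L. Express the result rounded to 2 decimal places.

8.19

Law of sines: sin K = k·sin L/l ≈ 0.84806.
Since l ≥ k, only the acute value applies: ∠K ≈ 58.00°.
Then ∠M = 180° − ∠L − ∠K ≈ 60.20°.
Law of sines gives m = l·sin M/sin L ≈ 9.6591.
Median from L: ½√(2·m² + 2·k² − l²) ≈ 8.1943.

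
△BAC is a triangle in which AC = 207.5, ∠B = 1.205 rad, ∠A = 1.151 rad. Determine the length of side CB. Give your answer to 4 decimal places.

202.9077

The third angle is ∠C = π − ∠B − ∠A = 0.786 rad.
Law of sines: CB = AC·sin A/sin B ≈ 202.91.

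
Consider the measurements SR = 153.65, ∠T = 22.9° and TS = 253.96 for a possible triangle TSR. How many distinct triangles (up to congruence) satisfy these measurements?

2

TS·sin T = 253.96·sin(22.9°) ≈ 98.82.
Since TS sin T < SR < TS (98.82 < 153.65 < 253.96), two triangles exist.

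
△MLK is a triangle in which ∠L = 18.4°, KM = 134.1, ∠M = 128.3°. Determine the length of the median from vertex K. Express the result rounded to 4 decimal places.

The third angle is ∠K = 180° − ∠M − ∠L = 33.30°.
Law of sines: LK = KM·sin M/sin L ≈ 333.4.
Law of sines: ML = KM·sin K/sin L ≈ 233.25.
Median from K: ½√(2·LK² + 2·KM² − ML²) ≈ 225.76.

225.7641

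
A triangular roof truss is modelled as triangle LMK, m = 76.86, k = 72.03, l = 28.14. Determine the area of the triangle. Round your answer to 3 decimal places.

Semiperimeter s = (28.14 + 76.86 + 72.03)/2 = 88.515.
Heron's formula: area = √(88.515·60.375·11.655·16.485) ≈ 1013.3.

area ≈ 1013.299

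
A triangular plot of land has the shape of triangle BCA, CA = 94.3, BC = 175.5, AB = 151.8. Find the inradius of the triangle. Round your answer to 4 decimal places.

r ≈ 33.9267

Semiperimeter s = (94.3 + 151.8 + 175.5)/2 = 210.8.
Heron's formula: area = √(210.8·116.5·59·35.3) ≈ 7151.7.
Inradius = area/s = 7151.7/210.8 ≈ 33.927.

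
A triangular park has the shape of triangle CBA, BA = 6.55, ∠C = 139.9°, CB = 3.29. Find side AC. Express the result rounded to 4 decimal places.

3.6811

Law of sines: sin A = CB·sin C/BA ≈ 0.32354.
Since BA ≥ CB, only the acute value applies: ∠A ≈ 18.88°.
Then ∠B = 180° − ∠C − ∠A ≈ 21.22°.
Law of sines gives AC = BA·sin B/sin C ≈ 3.6811.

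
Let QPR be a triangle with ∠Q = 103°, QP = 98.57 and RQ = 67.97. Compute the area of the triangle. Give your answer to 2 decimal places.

area ≈ 3264.04

Area = ½·RQ·QP·sin Q ≈ 3264.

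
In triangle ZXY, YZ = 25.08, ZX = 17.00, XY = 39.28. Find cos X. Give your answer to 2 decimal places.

By the law of cosines, cos X = (ZX² + XY² − YZ²) / (2·ZX·XY) ≈ 0.90071, so ∠X ≈ 25.75°.

cos X ≈ 0.90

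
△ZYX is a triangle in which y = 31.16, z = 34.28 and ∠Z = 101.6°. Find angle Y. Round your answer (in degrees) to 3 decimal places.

Law of sines: sin Y = y·sin Z/z ≈ 0.89042.
Since z ≥ y, only the acute value applies: ∠Y ≈ 62.93°.
Then ∠X = 180° − ∠Z − ∠Y ≈ 15.47°.

∠Y ≈ 62.926°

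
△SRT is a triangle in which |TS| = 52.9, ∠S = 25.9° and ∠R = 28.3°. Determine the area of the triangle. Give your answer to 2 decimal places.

area ≈ 1045.59

The third angle is ∠T = 180° − ∠S − ∠R = 125.80°.
Law of sines: |RT| = |TS|·sin S/sin R ≈ 48.739.
Law of sines: |SR| = |TS|·sin T/sin R ≈ 90.501.
Area = ½·|TS|·|RT|·sin T ≈ 1045.6.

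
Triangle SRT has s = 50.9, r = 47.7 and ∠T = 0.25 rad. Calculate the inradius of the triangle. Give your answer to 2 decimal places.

5.40

By the law of cosines, t² = s² + r² − 2·s·r·cos T = 161.2, so t ≈ 12.696.
Area = ½·s·r·sin T ≈ 300.34.
Semiperimeter p = (50.9+47.7+12.696)/2 = 55.648.
Inradius = area/p = 300.34/55.648 ≈ 5.3971.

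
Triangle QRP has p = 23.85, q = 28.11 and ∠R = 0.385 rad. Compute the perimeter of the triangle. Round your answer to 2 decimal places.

62.74

By the law of cosines, r² = p² + q² − 2·p·q·cos R = 116.3, so r ≈ 10.784.
Semiperimeter s = (28.11+10.784+23.85)/2 = 31.372.
Perimeter = 28.11 + 10.784 + 23.85 = 62.744.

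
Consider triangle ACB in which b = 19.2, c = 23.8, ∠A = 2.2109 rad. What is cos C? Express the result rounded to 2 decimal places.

By the law of cosines, a² = c² + b² − 2·c·b·cos A = 1480.9, so a ≈ 38.483.
Law of cosines again: cos C = (b² + a² − c²)/(2·b·a) ≈ 0.86831, so ∠C ≈ 0.5190 rad.

0.87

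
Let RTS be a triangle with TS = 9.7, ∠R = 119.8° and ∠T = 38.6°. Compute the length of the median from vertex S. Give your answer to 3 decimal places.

The third angle is ∠S = 180° − ∠R − ∠T = 21.60°.
Law of sines: SR = TS·sin T/sin R ≈ 6.9738.
Law of sines: RT = TS·sin S/sin R ≈ 4.1149.
Median from S: ½√(2·TS² + 2·SR² − RT²) ≈ 8.1932.

8.193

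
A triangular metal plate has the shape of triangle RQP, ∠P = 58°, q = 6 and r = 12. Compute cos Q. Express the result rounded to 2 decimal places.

By the law of cosines, p² = r² + q² − 2·r·q·cos P = 103.69, so p ≈ 10.183.
Law of cosines again: cos Q = (p² + r² − q²)/(2·p·r) ≈ 0.86620, so ∠Q ≈ 29.98°.

cos Q ≈ 0.87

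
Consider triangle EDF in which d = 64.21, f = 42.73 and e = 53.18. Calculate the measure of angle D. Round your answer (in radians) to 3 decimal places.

By the law of cosines, cos D = (f² + e² − d²) / (2·f·e) ≈ 0.11685, so ∠D ≈ 1.4537 rad.

∠D ≈ 1.454 rad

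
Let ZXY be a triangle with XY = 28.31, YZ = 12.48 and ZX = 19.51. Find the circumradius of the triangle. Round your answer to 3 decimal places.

By the law of cosines, cos Z = (YZ² + ZX² − XY²) / (2·YZ·ZX) ≈ -0.54432, so ∠Z ≈ 122.98°.
Circumradius = XY/(2 sin Z) ≈ 16.874.

R ≈ 16.874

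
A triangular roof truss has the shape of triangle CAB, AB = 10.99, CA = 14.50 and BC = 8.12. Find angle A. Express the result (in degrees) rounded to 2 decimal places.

By the law of cosines, cos A = (CA² + AB² − BC²) / (2·CA·AB) ≈ 0.83178, so ∠A ≈ 33.72°.

33.72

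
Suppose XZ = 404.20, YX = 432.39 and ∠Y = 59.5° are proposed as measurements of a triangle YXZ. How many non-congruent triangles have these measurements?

YX·sin Y = 432.39·sin(59.5°) ≈ 372.6.
Since YX sin Y < XZ < YX (372.6 < 404.20 < 432.39), two triangles exist.

2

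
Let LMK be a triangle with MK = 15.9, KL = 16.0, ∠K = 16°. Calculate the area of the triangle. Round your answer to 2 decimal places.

Area = ½·MK·KL·sin K ≈ 35.061.

area ≈ 35.06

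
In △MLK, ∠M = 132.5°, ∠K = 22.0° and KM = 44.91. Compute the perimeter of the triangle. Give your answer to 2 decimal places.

The third angle is ∠L = 180° − ∠K − ∠M = 25.50°.
Law of sines: LK = KM·sin M/sin L ≈ 76.911.
Law of sines: ML = KM·sin K/sin L ≈ 39.078.
Semiperimeter s = (76.911+44.91+39.078)/2 = 80.45.
Perimeter = 76.911 + 44.91 + 39.078 = 160.9.

160.90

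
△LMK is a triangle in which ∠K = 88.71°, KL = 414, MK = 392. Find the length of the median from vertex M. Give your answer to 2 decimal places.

By the law of cosines, LM² = MK² + KL² − 2·MK·KL·cos K = 3.1775e+05, so LM ≈ 563.7.
Median from M: ½√(2·LM² + 2·MK² − KL²) ≈ 439.16.

m_M ≈ 439.16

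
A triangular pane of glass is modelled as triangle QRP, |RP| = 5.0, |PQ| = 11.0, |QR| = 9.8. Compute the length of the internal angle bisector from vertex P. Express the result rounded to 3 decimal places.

t_P ≈ 5.862

By the law of cosines, cos P = (|RP|² + |PQ|² − |QR|²) / (2·|RP|·|PQ|) ≈ 0.45418, so ∠P ≈ 1.099 rad.
The bisector from P has length 2·|RP|·|PQ|·cos(∠P/2)/(|RP|+|PQ|) ≈ 5.8623.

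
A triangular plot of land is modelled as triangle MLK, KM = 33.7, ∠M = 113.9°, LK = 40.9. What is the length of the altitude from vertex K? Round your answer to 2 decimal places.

Law of sines: sin L = KM·sin M/LK ≈ 0.75331.
Since LK ≥ KM, only the acute value applies: ∠L ≈ 48.88°.
Then ∠K = 180° − ∠M − ∠L ≈ 17.22°.
Law of sines gives ML = LK·sin K/sin M ≈ 13.245.
Area = ½·LK·KM·sin K ≈ 204.05.
The altitude from K has length 2·area/ML ≈ 30.81.

h_K ≈ 30.81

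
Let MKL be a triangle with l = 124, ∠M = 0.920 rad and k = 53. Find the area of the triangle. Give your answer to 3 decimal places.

Area = ½·k·l·sin M ≈ 2614.3.

2614.347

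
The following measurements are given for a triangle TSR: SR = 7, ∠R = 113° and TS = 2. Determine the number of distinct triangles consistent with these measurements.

0

SR·sin R = 7·sin(113°) ≈ 6.444.
Since ∠R is not acute, a triangle exists only if TS > SR; here TS ≤ SR, so there is no triangle.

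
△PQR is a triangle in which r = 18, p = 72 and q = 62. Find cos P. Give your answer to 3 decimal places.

By the law of cosines, cos P = (q² + r² − p²) / (2·q·r) ≈ -0.45520, so ∠P ≈ 117.08°.

-0.455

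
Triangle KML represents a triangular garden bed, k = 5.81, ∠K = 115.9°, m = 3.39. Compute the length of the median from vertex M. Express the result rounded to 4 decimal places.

Law of sines: sin M = m·sin K/k ≈ 0.52487.
Since k ≥ m, only the acute value applies: ∠M ≈ 31.66°.
Then ∠L = 180° − ∠K − ∠M ≈ 32.44°.
Law of sines gives l = k·sin L/sin K ≈ 3.4646.
Median from M: ½√(2·l² + 2·k² − m²) ≈ 4.4729.

m_M ≈ 4.4729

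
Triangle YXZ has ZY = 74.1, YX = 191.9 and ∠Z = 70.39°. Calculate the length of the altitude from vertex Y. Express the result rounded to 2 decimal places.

Law of sines: sin X = ZY·sin Z/YX ≈ 0.36374.
Since YX ≥ ZY, only the acute value applies: ∠X ≈ 21.33°.
Then ∠Y = 180° − ∠Z − ∠X ≈ 88.28°.
Law of sines gives XZ = YX·sin Y/sin Z ≈ 203.62.
Area = ½·YX·ZY·sin Y ≈ 7106.7.
The altitude from Y has length 2·area/XZ ≈ 69.802.

h_Y ≈ 69.80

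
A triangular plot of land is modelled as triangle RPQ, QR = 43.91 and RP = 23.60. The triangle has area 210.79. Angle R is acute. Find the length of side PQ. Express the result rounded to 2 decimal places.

From area = ½·QR·RP·sin R, we get sin R = 2·area/(QR·RP) ≈ 0.40682.
Taking the acute solution, ∠R ≈ 24.01°.
Law of cosines then gives PQ ≈ 24.326.

24.33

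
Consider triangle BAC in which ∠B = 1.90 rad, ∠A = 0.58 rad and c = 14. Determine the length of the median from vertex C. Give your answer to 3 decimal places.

m_C ≈ 16.170

The third angle is ∠C = π − ∠B − ∠A = 0.662 rad.
Law of sines: b = c·sin B/sin C ≈ 21.564.
Law of sines: a = c·sin A/sin C ≈ 12.488.
Median from C: ½√(2·b² + 2·a² − c²) ≈ 16.17.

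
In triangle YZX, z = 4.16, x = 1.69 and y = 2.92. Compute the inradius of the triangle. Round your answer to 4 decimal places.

Semiperimeter s = (2.92 + 4.16 + 1.69)/2 = 4.385.
Heron's formula: area = √(4.385·1.465·0.225·2.695) ≈ 1.9737.
Inradius = area/s = 1.9737/4.385 ≈ 0.4501.

r ≈ 0.4501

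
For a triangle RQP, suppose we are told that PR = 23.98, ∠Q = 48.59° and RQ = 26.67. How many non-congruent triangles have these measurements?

RQ·sin Q = 26.67·sin(48.59°) ≈ 20.
Since RQ sin Q < PR < RQ (20 < 23.98 < 26.67), two triangles exist.

2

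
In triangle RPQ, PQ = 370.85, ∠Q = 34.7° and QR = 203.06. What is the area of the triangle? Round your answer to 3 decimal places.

21434.741

Area = ½·PQ·QR·sin Q ≈ 21435.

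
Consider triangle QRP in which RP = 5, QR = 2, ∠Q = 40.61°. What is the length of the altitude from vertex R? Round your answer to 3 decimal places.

h_R ≈ 1.302

Law of sines: sin P = QR·sin Q/RP ≈ 0.26036.
Since RP ≥ QR, only the acute value applies: ∠P ≈ 15.09°.
Then ∠R = 180° − ∠Q − ∠P ≈ 124.30°.
Law of sines gives PQ = RP·sin R/sin Q ≈ 6.3459.
Area = ½·RP·QR·sin R ≈ 4.1306.
The altitude from R has length 2·area/PQ ≈ 1.3018.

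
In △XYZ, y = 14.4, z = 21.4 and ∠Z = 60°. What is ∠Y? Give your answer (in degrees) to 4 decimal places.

Law of sines: sin Y = y·sin Z/z ≈ 0.58275.
Since z ≥ y, only the acute value applies: ∠Y ≈ 35.64°.
Then ∠X = 180° − ∠Z − ∠Y ≈ 84.36°.

∠Y ≈ 35.6439°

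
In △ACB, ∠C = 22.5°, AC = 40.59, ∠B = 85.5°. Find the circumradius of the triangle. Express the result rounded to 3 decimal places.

20.358

The third angle is ∠A = 180° − ∠C − ∠B = 72.00°.
Law of sines: CB = AC·sin A/sin B ≈ 38.723.
Law of sines: BA = AC·sin C/sin B ≈ 15.581.
Circumradius = AC/(2 sin B) ≈ 20.358.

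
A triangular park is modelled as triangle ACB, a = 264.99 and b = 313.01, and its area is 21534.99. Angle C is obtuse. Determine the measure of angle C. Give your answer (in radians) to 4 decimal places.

2.5956

From area = ½·b·a·sin C, we get sin C = 2·area/(b·a) ≈ 0.51926.
Taking the obtuse solution, ∠C ≈ 2.5956 rad.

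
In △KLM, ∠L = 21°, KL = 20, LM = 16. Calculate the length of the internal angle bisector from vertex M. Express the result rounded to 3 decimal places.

5.904

By the law of cosines, MK² = KL² + LM² − 2·KL·LM·cos L = 58.509, so MK ≈ 7.6491.
Law of cosines again: cos M = (LM² + MK² − KL²)/(2·LM·MK) ≈ -0.34927, so ∠M ≈ 110.44°.
The bisector from M has length 2·LM·MK·cos(∠M/2)/(LM+MK) ≈ 5.9038.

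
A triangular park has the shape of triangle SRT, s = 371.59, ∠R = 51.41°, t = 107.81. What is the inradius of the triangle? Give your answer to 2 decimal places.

39.38

By the law of cosines, r² = t² + s² − 2·t·s·cos R = 99726, so r ≈ 315.79.
Area = ½·t·s·sin R ≈ 15656.
Semiperimeter p = (371.59+315.79+107.81)/2 = 397.6.
Inradius = area/p = 15656/397.6 ≈ 39.378.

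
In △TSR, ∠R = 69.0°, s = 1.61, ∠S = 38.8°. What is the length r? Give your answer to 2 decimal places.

The third angle is ∠T = 180° − ∠S − ∠R = 72.20°.
Law of sines: r = s·sin R/sin S ≈ 2.3987.

2.40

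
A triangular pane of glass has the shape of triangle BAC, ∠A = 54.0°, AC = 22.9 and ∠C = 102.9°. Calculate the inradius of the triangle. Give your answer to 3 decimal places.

r ≈ 8.299

The third angle is ∠B = 180° − ∠A − ∠C = 23.10°.
Law of sines: CB = AC·sin A/sin B ≈ 47.221.
Law of sines: BA = AC·sin C/sin B ≈ 56.895.
Area = ½·AC·CB·sin C ≈ 527.03.
Semiperimeter s = (22.9+47.221+56.895)/2 = 63.508.
Inradius = area/s = 527.03/63.508 ≈ 8.2987.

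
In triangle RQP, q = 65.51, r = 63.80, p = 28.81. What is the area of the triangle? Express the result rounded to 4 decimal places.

906.3446

Semiperimeter s = (63.8 + 65.51 + 28.81)/2 = 79.06.
Heron's formula: area = √(79.06·15.26·13.55·50.25) ≈ 906.34.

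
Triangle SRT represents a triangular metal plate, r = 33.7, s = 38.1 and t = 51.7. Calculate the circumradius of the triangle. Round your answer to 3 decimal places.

25.864

By the law of cosines, cos S = (r² + t² − s²) / (2·r·t) ≈ 0.67640, so ∠S ≈ 47.44°.
Circumradius = s/(2 sin S) ≈ 25.864.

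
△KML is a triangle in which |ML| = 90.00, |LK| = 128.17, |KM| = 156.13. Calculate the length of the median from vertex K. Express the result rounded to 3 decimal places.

m_K ≈ 135.562

Median from K: ½√(2·|LK|² + 2·|KM|² − |ML|²) ≈ 135.56.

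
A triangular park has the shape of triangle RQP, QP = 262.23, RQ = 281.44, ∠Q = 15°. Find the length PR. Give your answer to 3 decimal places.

73.475

By the law of cosines, PR² = RQ² + QP² − 2·RQ·QP·cos Q = 5398.5, so PR ≈ 73.475.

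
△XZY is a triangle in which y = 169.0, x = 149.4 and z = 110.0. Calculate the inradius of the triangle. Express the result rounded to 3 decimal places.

r ≈ 37.747

Semiperimeter s = (149.4 + 110 + 169)/2 = 214.2.
Heron's formula: area = √(214.2·64.8·104.2·45.2) ≈ 8085.4.
Inradius = area/s = 8085.4/214.2 ≈ 37.747.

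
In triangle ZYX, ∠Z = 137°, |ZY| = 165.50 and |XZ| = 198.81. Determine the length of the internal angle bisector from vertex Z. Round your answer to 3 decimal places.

t_Z ≈ 66.202

By the law of cosines, |YX|² = |XZ|² + |ZY|² − 2·|XZ|·|ZY|·cos Z = 1.1504e+05, so |YX| ≈ 339.18.
The bisector from Z has length 2·|XZ|·|ZY|·cos(∠Z/2)/(|XZ|+|ZY|) ≈ 66.202.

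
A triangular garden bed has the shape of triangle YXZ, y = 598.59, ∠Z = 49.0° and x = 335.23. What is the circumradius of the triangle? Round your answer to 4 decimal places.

301.7079

By the law of cosines, z² = y² + x² − 2·y·x·cos Z = 2.0739e+05, so z ≈ 455.4.
Area = ½·y·x·sin Z ≈ 75722.
Circumradius = z/(2 sin Z) ≈ 301.71.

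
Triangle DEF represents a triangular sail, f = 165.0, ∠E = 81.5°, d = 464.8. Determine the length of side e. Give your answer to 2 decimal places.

By the law of cosines, e² = f² + d² − 2·f·d·cos E = 2.2059e+05, so e ≈ 469.67.

469.67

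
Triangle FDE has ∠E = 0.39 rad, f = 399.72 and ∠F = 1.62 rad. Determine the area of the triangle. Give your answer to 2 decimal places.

area ≈ 27523.18

The third angle is ∠D = π − ∠E − ∠F = 1.132 rad.
Law of sines: d = f·sin D/sin F ≈ 362.22.
Law of sines: e = f·sin E/sin F ≈ 152.15.
Area = ½·f·d·sin E ≈ 27523.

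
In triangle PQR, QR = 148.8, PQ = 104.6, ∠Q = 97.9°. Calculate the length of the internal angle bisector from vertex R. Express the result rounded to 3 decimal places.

By the law of cosines, RP² = PQ² + QR² − 2·PQ·QR·cos Q = 37361, so RP ≈ 193.29.
Law of cosines again: cos R = (QR² + RP² − PQ²)/(2·QR·RP) ≈ 0.84421, so ∠R ≈ 32.41°.
The bisector from R has length 2·QR·RP·cos(∠R/2)/(QR+RP) ≈ 161.47.

161.470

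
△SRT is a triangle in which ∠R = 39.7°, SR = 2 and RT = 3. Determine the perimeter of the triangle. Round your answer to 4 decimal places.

6.9409

By the law of cosines, TS² = SR² + RT² − 2·SR·RT·cos R = 3.7672, so TS ≈ 1.9409.
Semiperimeter s = (3+1.9409+2)/2 = 3.4705.
Perimeter = 3 + 1.9409 + 2 = 6.9409.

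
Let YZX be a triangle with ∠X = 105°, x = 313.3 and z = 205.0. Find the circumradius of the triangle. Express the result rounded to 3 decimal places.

162.176

Law of sines: sin Z = z·sin X/x ≈ 0.63203.
Since x ≥ z, only the acute value applies: ∠Z ≈ 39.20°.
Then ∠Y = 180° − ∠X − ∠Z ≈ 35.80°.
Law of sines gives y = x·sin Y/sin X ≈ 189.73.
Circumradius = x/(2 sin X) ≈ 162.18.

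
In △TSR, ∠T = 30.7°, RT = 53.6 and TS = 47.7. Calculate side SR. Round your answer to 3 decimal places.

By the law of cosines, SR² = RT² + TS² − 2·RT·TS·cos T = 751.45, so SR ≈ 27.413.

27.413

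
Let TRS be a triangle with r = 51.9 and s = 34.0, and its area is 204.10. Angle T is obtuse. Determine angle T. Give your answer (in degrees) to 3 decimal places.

From area = ½·r·s·sin T, we get sin T = 2·area/(r·s) ≈ 0.23133.
Taking the obtuse solution, ∠T ≈ 166.62°.

∠T ≈ 166.625°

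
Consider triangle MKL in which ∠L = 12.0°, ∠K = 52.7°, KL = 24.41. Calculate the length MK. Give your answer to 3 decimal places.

The third angle is ∠M = 180° − ∠K − ∠L = 115.30°.
Law of sines: MK = KL·sin L/sin M ≈ 5.6136.

5.614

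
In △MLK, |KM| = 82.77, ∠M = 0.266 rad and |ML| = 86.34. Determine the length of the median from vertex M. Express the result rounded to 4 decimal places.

By the law of cosines, |LK|² = |KM|² + |ML|² − 2·|KM|·|ML|·cos M = 515.42, so |LK| ≈ 22.703.
Median from M: ½√(2·|KM|² + 2·|ML|² − |LK|²) ≈ 83.809.

83.8086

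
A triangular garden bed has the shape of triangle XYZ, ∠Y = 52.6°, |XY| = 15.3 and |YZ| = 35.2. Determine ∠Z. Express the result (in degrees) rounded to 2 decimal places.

∠Z ≈ 25.13°

By the law of cosines, |ZX|² = |XY|² + |YZ|² − 2·|XY|·|YZ|·cos Y = 818.91, so |ZX| ≈ 28.617.
Law of cosines again: cos Z = (|YZ|² + |ZX|² − |XY|²)/(2·|YZ|·|ZX|) ≈ 0.90532, so ∠Z ≈ 25.13°.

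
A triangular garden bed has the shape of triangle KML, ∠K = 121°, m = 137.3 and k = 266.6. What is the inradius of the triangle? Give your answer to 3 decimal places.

r ≈ 34.645

Law of sines: sin M = m·sin K/k ≈ 0.44144.
Since k ≥ m, only the acute value applies: ∠M ≈ 26.20°.
Then ∠L = 180° − ∠K − ∠M ≈ 32.80°.
Law of sines gives l = k·sin L/sin K ≈ 168.5.
Area = ½·k·m·sin L ≈ 9915.4.
Semiperimeter s = (266.6+137.3+168.5)/2 = 286.2.
Inradius = area/s = 9915.4/286.2 ≈ 34.645.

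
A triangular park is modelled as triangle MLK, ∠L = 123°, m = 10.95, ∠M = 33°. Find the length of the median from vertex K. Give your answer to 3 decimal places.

m_K ≈ 13.616

The third angle is ∠K = 180° − ∠M − ∠L = 24.00°.
Law of sines: l = m·sin L/sin M ≈ 16.862.
Law of sines: k = m·sin K/sin M ≈ 8.1775.
Median from K: ½√(2·m² + 2·l² − k²) ≈ 13.616.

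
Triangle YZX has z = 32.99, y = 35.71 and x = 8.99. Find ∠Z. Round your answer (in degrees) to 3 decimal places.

∠Z ≈ 65.360°

By the law of cosines, cos Z = (x² + y² − z²) / (2·x·y) ≈ 0.41691, so ∠Z ≈ 65.36°.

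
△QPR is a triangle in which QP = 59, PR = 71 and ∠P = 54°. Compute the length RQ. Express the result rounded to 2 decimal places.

59.98

By the law of cosines, RQ² = QP² + PR² − 2·QP·PR·cos P = 3597.5, so RQ ≈ 59.979.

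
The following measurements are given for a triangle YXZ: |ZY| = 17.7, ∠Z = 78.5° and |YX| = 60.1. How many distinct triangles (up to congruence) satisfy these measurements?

|ZY|·sin Z = 17.7·sin(78.5°) ≈ 17.34.
Since |YX| ≥ |ZY|, exactly one triangle exists.

1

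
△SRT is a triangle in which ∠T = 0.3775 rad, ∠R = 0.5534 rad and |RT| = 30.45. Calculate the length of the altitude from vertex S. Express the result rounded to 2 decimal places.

The third angle is ∠S = π − ∠R − ∠T = 2.2107 rad.
Law of sines: |TS| = |RT|·sin R/sin S ≈ 19.951.
Law of sines: |SR| = |RT|·sin T/sin S ≈ 13.992.
Area = ½·|RT|·|TS|·sin T ≈ 111.96.
The altitude from S has length 2·area/|RT| ≈ 7.354.

7.35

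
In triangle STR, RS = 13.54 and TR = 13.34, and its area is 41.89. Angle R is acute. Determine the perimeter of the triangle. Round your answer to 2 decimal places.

perimeter ≈ 33.30

From area = ½·TR·RS·sin R, we get sin R = 2·area/(TR·RS) ≈ 0.46384.
Taking the acute solution, ∠R ≈ 27.64°.
Law of cosines then gives ST ≈ 6.4227.
Perimeter = 13.34 + 13.54 + 6.4227 = 33.303.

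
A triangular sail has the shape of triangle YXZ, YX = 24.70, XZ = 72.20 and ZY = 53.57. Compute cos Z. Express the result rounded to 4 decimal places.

By the law of cosines, cos Z = (XZ² + ZY² − YX²) / (2·XZ·ZY) ≈ 0.96600, so ∠Z ≈ 14.98°.

0.9660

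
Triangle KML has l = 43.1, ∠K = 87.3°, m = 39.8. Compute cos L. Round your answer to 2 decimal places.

By the law of cosines, k² = m² + l² − 2·m·l·cos K = 3280, so k ≈ 57.272.
Law of cosines again: cos L = (k² + m² − l²)/(2·k·m) ≈ 0.65948, so ∠L ≈ 48.74°.

cos L ≈ 0.66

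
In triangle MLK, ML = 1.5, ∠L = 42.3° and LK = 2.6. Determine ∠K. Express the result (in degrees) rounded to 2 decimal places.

By the law of cosines, KM² = ML² + LK² − 2·ML·LK·cos L = 3.2409, so KM ≈ 1.8002.
Law of cosines again: cos K = (LK² + KM² − ML²)/(2·LK·KM) ≈ 0.82797, so ∠K ≈ 34.11°.

∠K ≈ 34.11°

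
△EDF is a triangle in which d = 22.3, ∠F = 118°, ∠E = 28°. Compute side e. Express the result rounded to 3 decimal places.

18.722

The third angle is ∠D = 180° − ∠F − ∠E = 34.00°.
Law of sines: e = d·sin E/sin D ≈ 18.722.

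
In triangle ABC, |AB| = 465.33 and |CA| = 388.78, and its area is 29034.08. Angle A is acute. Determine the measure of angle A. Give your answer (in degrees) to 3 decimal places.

18.722

From area = ½·|CA|·|AB|·sin A, we get sin A = 2·area/(|CA|·|AB|) ≈ 0.32098.
Taking the acute solution, ∠A ≈ 18.72°.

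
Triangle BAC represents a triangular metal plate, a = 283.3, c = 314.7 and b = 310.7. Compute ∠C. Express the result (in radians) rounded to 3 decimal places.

By the law of cosines, cos C = (b² + a² − c²) / (2·b·a) ≈ 0.44170, so ∠C ≈ 1.113 rad.

1.113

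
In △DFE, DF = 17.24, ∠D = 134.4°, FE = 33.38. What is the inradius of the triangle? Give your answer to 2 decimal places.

Law of sines: sin E = DF·sin D/FE ≈ 0.36901.
Since FE ≥ DF, only the acute value applies: ∠E ≈ 21.65°.
Then ∠F = 180° − ∠D − ∠E ≈ 23.95°.
Law of sines gives ED = FE·sin F/sin D ≈ 18.962.
Area = ½·FE·DF·sin F ≈ 116.78.
Semiperimeter s = (33.38+18.962+17.24)/2 = 34.791.
Inradius = area/s = 116.78/34.791 ≈ 3.3567.

3.36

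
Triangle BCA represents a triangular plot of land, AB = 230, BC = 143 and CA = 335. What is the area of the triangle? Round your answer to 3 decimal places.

Semiperimeter s = (335 + 230 + 143)/2 = 354.
Heron's formula: area = √(354·19·124·211) ≈ 13266.

13265.710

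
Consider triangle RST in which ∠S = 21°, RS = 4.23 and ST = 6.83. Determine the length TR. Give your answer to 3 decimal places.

3.255

By the law of cosines, TR² = RS² + ST² − 2·RS·ST·cos S = 10.598, so TR ≈ 3.2554.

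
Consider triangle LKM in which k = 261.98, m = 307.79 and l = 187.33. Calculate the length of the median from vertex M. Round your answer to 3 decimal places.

167.867

Median from M: ½√(2·l² + 2·k² − m²) ≈ 167.87.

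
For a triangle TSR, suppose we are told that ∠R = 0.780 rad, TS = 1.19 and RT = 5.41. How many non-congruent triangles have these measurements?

RT·sin R = 5.41·sin(0.780 rad) ≈ 3.805.
Since TS = 1.19 < 3.805 = RT sin R, no triangle exists.

0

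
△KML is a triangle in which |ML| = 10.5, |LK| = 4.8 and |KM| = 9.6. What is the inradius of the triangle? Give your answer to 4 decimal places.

Semiperimeter s = (10.5 + 4.8 + 9.6)/2 = 12.45.
Heron's formula: area = √(12.45·1.95·7.65·2.85) ≈ 23.007.
Inradius = area/s = 23.007/12.45 ≈ 1.8479.

r ≈ 1.8479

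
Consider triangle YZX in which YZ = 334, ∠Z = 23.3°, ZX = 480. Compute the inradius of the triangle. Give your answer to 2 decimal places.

61.46

By the law of cosines, XY² = YZ² + ZX² − 2·YZ·ZX·cos Z = 47465, so XY ≈ 217.87.
Area = ½·YZ·ZX·sin Z ≈ 31707.
Semiperimeter s = (480+217.87+334)/2 = 515.93.
Inradius = area/s = 31707/515.93 ≈ 61.456.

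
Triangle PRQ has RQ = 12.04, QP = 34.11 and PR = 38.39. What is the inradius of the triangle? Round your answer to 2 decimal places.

r ≈ 4.76

Semiperimeter s = (12.04 + 34.11 + 38.39)/2 = 42.27.
Heron's formula: area = √(42.27·30.23·8.16·3.88) ≈ 201.14.
Inradius = area/s = 201.14/42.27 ≈ 4.7584.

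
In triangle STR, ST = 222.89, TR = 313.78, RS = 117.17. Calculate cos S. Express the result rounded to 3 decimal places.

-0.671

By the law of cosines, cos S = (RS² + ST² − TR²) / (2·RS·ST) ≈ -0.67103, so ∠S ≈ 2.306 rad.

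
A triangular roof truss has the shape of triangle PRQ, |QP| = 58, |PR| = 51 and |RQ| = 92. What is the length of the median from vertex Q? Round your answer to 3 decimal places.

72.552

Median from Q: ½√(2·|RQ|² + 2·|QP|² − |PR|²) ≈ 72.552.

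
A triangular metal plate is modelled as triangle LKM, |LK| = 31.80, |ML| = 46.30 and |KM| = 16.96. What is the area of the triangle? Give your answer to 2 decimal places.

Semiperimeter s = (16.96 + 46.3 + 31.8)/2 = 47.53.
Heron's formula: area = √(47.53·30.57·1.23·15.73) ≈ 167.67.

167.67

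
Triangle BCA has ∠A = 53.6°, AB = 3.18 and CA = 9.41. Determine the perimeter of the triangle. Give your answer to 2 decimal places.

perimeter ≈ 20.54

By the law of cosines, BC² = CA² + AB² − 2·CA·AB·cos A = 63.146, so BC ≈ 7.9464.
Semiperimeter s = (9.41+3.18+7.9464)/2 = 10.268.
Perimeter = 9.41 + 3.18 + 7.9464 = 20.536.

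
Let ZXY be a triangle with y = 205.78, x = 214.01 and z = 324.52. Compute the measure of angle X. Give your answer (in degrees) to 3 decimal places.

By the law of cosines, cos X = (y² + z² − x²) / (2·y·z) ≈ 0.76264, so ∠X ≈ 40.30°.

∠X ≈ 40.302°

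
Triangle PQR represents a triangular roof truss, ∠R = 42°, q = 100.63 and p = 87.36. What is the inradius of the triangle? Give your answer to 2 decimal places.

22.93

By the law of cosines, r² = p² + q² − 2·p·q·cos R = 4692.1, so r ≈ 68.499.
Area = ½·p·q·sin R ≈ 2941.2.
Semiperimeter s = (87.36+100.63+68.499)/2 = 128.24.
Inradius = area/s = 2941.2/128.24 ≈ 22.934.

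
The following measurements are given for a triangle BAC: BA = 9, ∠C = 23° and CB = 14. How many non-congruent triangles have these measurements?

CB·sin C = 14·sin(23°) ≈ 5.47.
Since CB sin C < BA < CB (5.47 < 9 < 14), two triangles exist.

2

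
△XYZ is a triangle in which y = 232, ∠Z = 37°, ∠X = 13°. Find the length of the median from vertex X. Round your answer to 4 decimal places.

The third angle is ∠Y = 180° − ∠Z − ∠X = 130.00°.
Law of sines: x = y·sin X/sin Y ≈ 68.127.
Law of sines: z = y·sin Z/sin Y ≈ 182.26.
Median from X: ½√(2·y² + 2·z² − x²) ≈ 205.82.

205.8190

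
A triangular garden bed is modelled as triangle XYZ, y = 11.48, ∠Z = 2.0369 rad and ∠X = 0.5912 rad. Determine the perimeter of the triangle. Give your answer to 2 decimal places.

The third angle is ∠Y = π − ∠Z − ∠X = 0.5135 rad.
Law of sines: x = y·sin X/sin Y ≈ 13.026.
Law of sines: z = y·sin Z/sin Y ≈ 20.877.
Semiperimeter s = (13.026+11.48+20.877)/2 = 22.691.
Perimeter = 13.026 + 11.48 + 20.877 = 45.383.

perimeter ≈ 45.38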